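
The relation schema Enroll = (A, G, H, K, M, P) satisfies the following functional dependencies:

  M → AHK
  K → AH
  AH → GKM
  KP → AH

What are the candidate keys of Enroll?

Attribute P never appears on the right-hand side of any dependency, so P must belong to every candidate key.
{P}⁺ = {P}, which is not all of the schema, so we must add further attributes.
{K, P}⁺: K→AH adds A, H; AH→GKM adds G, M → {A, G, H, K, M, P}.
{M, P}⁺: M→AHK adds A, H, K; AH→GKM adds G → {A, G, H, K, M, P}.
{A, H, P}⁺: AH→GKM adds G, K, M → {A, G, H, K, M, P}.
Any other superkey contains one of these as a subset, so there are no further candidate keys.

{K, P}, {M, P}, {A, H, P}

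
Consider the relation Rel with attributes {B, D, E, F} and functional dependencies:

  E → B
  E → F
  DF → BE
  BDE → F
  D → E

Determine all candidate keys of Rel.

Attribute D never appears on the right-hand side of any dependency, so D must belong to every candidate key.
{D}⁺ = {B, D, E, F}, which is all of the schema, so {D} is the only candidate key.

{D}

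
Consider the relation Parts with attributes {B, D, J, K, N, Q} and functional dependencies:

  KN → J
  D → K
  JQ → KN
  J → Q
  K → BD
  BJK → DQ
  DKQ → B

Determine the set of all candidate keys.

{J}, {D, N}, {K, N}

{J}⁺: J→Q adds Q; JQ→KN adds K, N; K→BD adds B, D → {B, D, J, K, N, Q}.
{D, N}⁺: D→K adds K; K→BD adds B; KN→J adds J; J→Q adds Q → {B, D, J, K, N, Q}. Minimal: {N}⁺ = {N}; {D}⁺ = {B, D, K} — none reach the full schema.
{K, N}⁺: KN→J adds J; J→Q adds Q; K→BD adds B, D → {B, D, J, K, N, Q}. Minimal: {N}⁺ = {N}; {K}⁺ = {B, D, K} — none reach the full schema.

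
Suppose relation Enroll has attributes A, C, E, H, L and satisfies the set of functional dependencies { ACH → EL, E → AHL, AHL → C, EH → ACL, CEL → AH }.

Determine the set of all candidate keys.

E, ACH, AHL

{E}⁺: E→AHL adds A, H, L; AHL→C adds C → {A, C, E, H, L}.
{A, C, H}⁺: ACH→EL adds E, L → {A, C, E, H, L}. Minimal: {C, H}⁺ = {C, H}; {A, H}⁺ = {A, H}; {A, C}⁺ = {A, C} — none reach the full schema.
{A, H, L}⁺: AHL→C adds C; ACH→EL adds E → {A, C, E, H, L}. Minimal: {H, L}⁺ = {H, L}; {A, L}⁺ = {A, L}; {A, H}⁺ = {A, H} — none reach the full schema.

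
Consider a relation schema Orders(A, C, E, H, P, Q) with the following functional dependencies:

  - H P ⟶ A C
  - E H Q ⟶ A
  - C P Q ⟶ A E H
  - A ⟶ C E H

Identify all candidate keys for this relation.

Attributes P, Q never appear on any right-hand side, so every candidate key must contain {P, Q}.
{P, Q}⁺ = {P, Q}, which is not all of the schema, so we must add further attributes.
{A, P, Q}⁺: A→CEH adds C, E, H → {A, C, E, H, P, Q}. Minimal: {P, Q}⁺ = {P, Q}; {A, Q}⁺ = {A, C, E, H, Q}; {A, P}⁺ = {A, C, E, H, P} — none reach the full schema.
{C, P, Q}⁺: CPQ→AEH adds A, E, H → {A, C, E, H, P, Q}. Minimal: {P, Q}⁺ = {P, Q}; {C, Q}⁺ = {C, Q}; {C, P}⁺ = {C, P} — none reach the full schema.
{H, P, Q}⁺: HP→AC adds A, C; CPQ→AEH adds E → {A, C, E, H, P, Q}. Minimal: {P, Q}⁺ = {P, Q}; {H, Q}⁺ = {H, Q}; {H, P}⁺ = {A, C, E, H, P} — none reach the full schema.
Any other superkey contains one of these as a subset, so there are no further candidate keys.

{A, P, Q}, {C, P, Q}, {H, P, Q}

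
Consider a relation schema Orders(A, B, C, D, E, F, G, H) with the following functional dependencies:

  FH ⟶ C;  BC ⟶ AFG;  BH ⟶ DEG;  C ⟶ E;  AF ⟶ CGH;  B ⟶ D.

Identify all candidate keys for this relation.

BC, ABF, BFH

Attribute B never appears on the right-hand side of any dependency, so B must belong to every candidate key.
{B}⁺ = {B, D}, which is not all of the schema, so we must add further attributes.
{B, C}⁺: BC→AFG adds A, F, G; C→E adds E; AF→CGH adds H; B→D adds D → {A, B, C, D, E, F, G, H}. Minimal: {C}⁺ = {C, E}; {B}⁺ = {B, D} — none reach the full schema.
{A, B, F}⁺: AF→CGH adds C, G, H; B→D adds D; BH→DEG adds E → {A, B, C, D, E, F, G, H}. Minimal: {B, F}⁺ = {B, D, F}; {A, F}⁺ = {A, C, E, F, G, H}; {A, B}⁺ = {A, B, D} — none reach the full schema.
{B, F, H}⁺: FH→C adds C; BC→AFG adds A, G; BH→DEG adds D, E → {A, B, C, D, E, F, G, H}. Minimal: {F, H}⁺ = {C, E, F, H}; {B, H}⁺ = {B, D, E, G, H}; {B, F}⁺ = {B, D, F} — none reach the full schema.
Any other superkey contains one of these as a subset, so there are no further candidate keys.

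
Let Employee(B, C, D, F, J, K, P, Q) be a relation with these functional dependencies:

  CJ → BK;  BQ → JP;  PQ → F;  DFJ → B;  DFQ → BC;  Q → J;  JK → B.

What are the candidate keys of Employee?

Attributes D, Q never appear on any right-hand side, so every candidate key must contain {D, Q}.
{D, Q}⁺ = {D, J, Q}, which is not all of the schema, so we must add further attributes.
{B, D, Q}⁺: BQ→JP adds J, P; PQ→F adds F; DFQ→BC adds C; CJ→BK adds K → {B, C, D, F, J, K, P, Q}.
{C, D, Q}⁺: Q→J adds J; CJ→BK adds B, K; BQ→JP adds P; PQ→F adds F → {B, C, D, F, J, K, P, Q}.
{D, F, Q}⁺: DFQ→BC adds B, C; Q→J adds J; CJ→BK adds K; BQ→JP adds P → {B, C, D, F, J, K, P, Q}.
{D, K, Q}⁺: Q→J adds J; JK→B adds B; BQ→JP adds P; PQ→F adds F; DFQ→BC adds C → {B, C, D, F, J, K, P, Q}.
{D, P, Q}⁺: PQ→F adds F; DFQ→BC adds B, C; Q→J adds J; CJ→BK adds K → {B, C, D, F, J, K, P, Q}.
Any other superkey contains one of these as a subset, so there are no further candidate keys.

BDQ, CDQ, DFQ, DKQ, DPQ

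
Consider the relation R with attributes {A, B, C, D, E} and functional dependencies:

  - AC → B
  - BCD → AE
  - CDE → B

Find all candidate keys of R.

Attributes C, D never appear on any right-hand side, so every candidate key must contain {C, D}.
{C, D}⁺ = {C, D}, which is not all of the schema, so we must add further attributes.
{A, C, D}⁺: AC→B adds B; BCD→AE adds E → {A, B, C, D, E}.
{B, C, D}⁺: BCD→AE adds A, E → {A, B, C, D, E}.
{C, D, E}⁺: CDE→B adds B; BCD→AE adds A → {A, B, C, D, E}.

{A, C, D}; {B, C, D}; {C, D, E}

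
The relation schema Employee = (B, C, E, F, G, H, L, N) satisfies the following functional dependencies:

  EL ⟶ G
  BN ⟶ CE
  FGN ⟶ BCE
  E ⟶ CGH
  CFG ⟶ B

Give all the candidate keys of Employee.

Attributes F, L, N never appear on any right-hand side, so every candidate key must contain {F, L, N}.
{F, L, N}⁺ = {F, L, N}, which is not all of the schema, so we must add further attributes.
{B, F, L, N}⁺: BN→CE adds C, E; E→CGH adds G, H → {B, C, E, F, G, H, L, N}. Minimal: {F, L, N}⁺ = {F, L, N}; {B, L, N}⁺ = {B, C, E, G, H, L, N}; {B, F, N}⁺ = {B, C, E, F, G, H, N}; … — none reach the full schema.
{E, F, L, N}⁺: EL→G adds G; FGN→BCE adds B, C; E→CGH adds H → {B, C, E, F, G, H, L, N}. Minimal: {F, L, N}⁺ = {F, L, N}; {E, L, N}⁺ = {C, E, G, H, L, N}; {E, F, N}⁺ = {B, C, E, F, G, H, N}; … — none reach the full schema.
{F, G, L, N}⁺: FGN→BCE adds B, C, E; E→CGH adds H → {B, C, E, F, G, H, L, N}. Minimal: {G, L, N}⁺ = {G, L, N}; {F, L, N}⁺ = {F, L, N}; {F, G, N}⁺ = {B, C, E, F, G, H, N}; … — none reach the full schema.
Any other superkey contains one of these as a subset, so there are no further candidate keys.

{B, F, L, N}, {E, F, L, N}, {F, G, L, N}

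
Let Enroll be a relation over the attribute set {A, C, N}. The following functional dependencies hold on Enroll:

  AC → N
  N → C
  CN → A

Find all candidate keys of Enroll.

(N), (A, C)

{N}⁺: N→C adds C; CN→A adds A → {A, C, N}.
{A, C}⁺: AC→N adds N → {A, C, N}. Minimal: {C}⁺ = {C}; {A}⁺ = {A} — none reach the full schema.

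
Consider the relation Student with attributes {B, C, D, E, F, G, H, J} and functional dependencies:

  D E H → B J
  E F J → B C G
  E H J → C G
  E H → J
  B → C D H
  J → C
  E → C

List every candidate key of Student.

(B, E, F), (E, F, H), (E, F, J)

{B, E, F}⁺: B→CDH adds C, D, H; DEH→BJ adds J; EFJ→BCG adds G → {B, C, D, E, F, G, H, J}. Minimal: {E, F}⁺ = {C, E, F}; {B, F}⁺ = {B, C, D, F, H}; {B, E}⁺ = {B, C, D, E, G, H, J} — none reach the full schema.
{E, F, H}⁺: EH→J adds J; J→C adds C; EFJ→BCG adds B, G; B→CDH adds D → {B, C, D, E, F, G, H, J}. Minimal: {F, H}⁺ = {F, H}; {E, H}⁺ = {C, E, G, H, J}; {E, F}⁺ = {C, E, F} — none reach the full schema.
{E, F, J}⁺: EFJ→BCG adds B, C, G; B→CDH adds D, H → {B, C, D, E, F, G, H, J}. Minimal: {F, J}⁺ = {C, F, J}; {E, J}⁺ = {C, E, J}; {E, F}⁺ = {C, E, F} — none reach the full schema.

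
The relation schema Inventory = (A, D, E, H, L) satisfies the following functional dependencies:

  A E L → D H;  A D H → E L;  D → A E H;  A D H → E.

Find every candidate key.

{D}, {A, E, L}

{D}⁺: D→AEH adds A, E, H; ADH→EL adds L → {A, D, E, H, L}.
{A, E, L}⁺: AEL→DH adds D, H → {A, D, E, H, L}. Minimal: {E, L}⁺ = {E, L}; {A, L}⁺ = {A, L}; {A, E}⁺ = {A, E} — none reach the full schema.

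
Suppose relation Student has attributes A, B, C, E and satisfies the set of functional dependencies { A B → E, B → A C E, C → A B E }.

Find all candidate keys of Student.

{B}⁺: B→ACE adds A, C, E → {A, B, C, E}.
{C}⁺: C→ABE adds A, B, E → {A, B, C, E}.
Any other superkey contains one of these as a subset, so there are no further candidate keys.

{B}; {C}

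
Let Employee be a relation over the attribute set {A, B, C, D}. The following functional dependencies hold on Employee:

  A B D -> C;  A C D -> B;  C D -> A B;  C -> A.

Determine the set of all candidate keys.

Attribute D never appears on the right-hand side of any dependency, so D must belong to every candidate key.
{D}⁺ = {D}, which is not all of the schema, so we must add further attributes.
{C, D}⁺: CD→AB adds A, B → {A, B, C, D}. Minimal: {D}⁺ = {D}; {C}⁺ = {A, C} — none reach the full schema.
{A, B, D}⁺: ABD→C adds C → {A, B, C, D}. Minimal: {B, D}⁺ = {B, D}; {A, D}⁺ = {A, D}; {A, B}⁺ = {A, B} — none reach the full schema.
Any other superkey contains one of these as a subset, so there are no further candidate keys.

{C, D}, {A, B, D}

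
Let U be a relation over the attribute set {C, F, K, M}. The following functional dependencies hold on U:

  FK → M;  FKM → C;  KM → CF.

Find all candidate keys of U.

FK, KM

Attribute K never appears on the right-hand side of any dependency, so K must belong to every candidate key.
{K}⁺ = {K}, which is not all of the schema, so we must add further attributes.
{F, K}⁺: FK→M adds M; FKM→C adds C → {C, F, K, M}. Minimal: {K}⁺ = {K}; {F}⁺ = {F} — none reach the full schema.
{K, M}⁺: KM→CF adds C, F → {C, F, K, M}. Minimal: {M}⁺ = {M}; {K}⁺ = {K} — none reach the full schema.
Any other superkey contains one of these as a subset, so there are no further candidate keys.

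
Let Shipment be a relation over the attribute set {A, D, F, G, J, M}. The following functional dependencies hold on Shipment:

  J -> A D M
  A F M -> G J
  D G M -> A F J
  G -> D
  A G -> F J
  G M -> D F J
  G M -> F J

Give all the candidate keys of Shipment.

{A, G}⁺: G→D adds D; AG→FJ adds F, J; J→ADM adds M → {A, D, F, G, J, M}. Minimal: {G}⁺ = {D, G}; {A}⁺ = {A} — none reach the full schema.
{F, J}⁺: J→ADM adds A, D, M; AFM→GJ adds G → {A, D, F, G, J, M}. Minimal: {J}⁺ = {A, D, J, M}; {F}⁺ = {F} — none reach the full schema.
{G, J}⁺: J→ADM adds A, D, M; DGM→AFJ adds F → {A, D, F, G, J, M}. Minimal: {J}⁺ = {A, D, J, M}; {G}⁺ = {D, G} — none reach the full schema.
{G, M}⁺: G→D adds D; GM→DFJ adds F, J; J→ADM adds A → {A, D, F, G, J, M}. Minimal: {M}⁺ = {M}; {G}⁺ = {D, G} — none reach the full schema.
{A, F, M}⁺: AFM→GJ adds G, J; G→D adds D → {A, D, F, G, J, M}. Minimal: {F, M}⁺ = {F, M}; {A, M}⁺ = {A, M}; {A, F}⁺ = {A, F} — none reach the full schema.
Any other superkey contains one of these as a subset, so there are no further candidate keys.

{A, G}, {F, J}, {G, J}, {G, M}, {A, F, M}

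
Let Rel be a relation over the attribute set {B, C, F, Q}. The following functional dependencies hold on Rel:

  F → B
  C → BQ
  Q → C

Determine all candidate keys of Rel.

Attribute F never appears on the right-hand side of any dependency, so F must belong to every candidate key.
{F}⁺ = {B, F}, which is not all of the schema, so we must add further attributes.
{C, F}⁺: F→B adds B; C→BQ adds Q → {B, C, F, Q}.
{F, Q}⁺: F→B adds B; Q→C adds C → {B, C, F, Q}.

CF, FQ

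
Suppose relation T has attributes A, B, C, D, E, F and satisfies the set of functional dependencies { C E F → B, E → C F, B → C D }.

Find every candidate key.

Attributes A, E never appear on any right-hand side, so every candidate key must contain {A, E}.
{A, E}⁺ = {A, B, C, D, E, F}, which is all of the schema, so {A, E} is the only candidate key.

{A, E}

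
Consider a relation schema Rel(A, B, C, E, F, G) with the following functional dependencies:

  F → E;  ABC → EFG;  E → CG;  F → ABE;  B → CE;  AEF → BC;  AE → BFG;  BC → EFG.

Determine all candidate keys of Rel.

{B}⁺: B→CE adds C, E; BC→EFG adds F, G; F→ABE adds A → {A, B, C, E, F, G}.
{F}⁺: F→E adds E; E→CG adds C, G; F→ABE adds A, B → {A, B, C, E, F, G}.
{A, E}⁺: E→CG adds C, G; AE→BFG adds B, F → {A, B, C, E, F, G}.
Any other superkey contains one of these as a subset, so there are no further candidate keys.

(B), (F), (A, E)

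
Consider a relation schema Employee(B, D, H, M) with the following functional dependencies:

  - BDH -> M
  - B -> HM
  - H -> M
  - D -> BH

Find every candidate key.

(D)

{D}⁺: D→BH adds B, H; BDH→M adds M → {B, D, H, M}.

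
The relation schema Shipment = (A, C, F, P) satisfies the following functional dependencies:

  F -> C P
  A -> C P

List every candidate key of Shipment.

{A, F}

Attributes A, F never appear on any right-hand side, so every candidate key must contain {A, F}.
{A, F}⁺ = {A, C, F, P}, which is all of the schema, so {A, F} is the only candidate key.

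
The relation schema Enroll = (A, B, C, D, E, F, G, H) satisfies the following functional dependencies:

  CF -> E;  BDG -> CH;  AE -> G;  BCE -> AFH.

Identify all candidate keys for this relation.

ABDE, BCDE, BCDF, BDEG, BDFG

Attributes B, D never appear on any right-hand side, so every candidate key must contain {B, D}.
{B, D}⁺ = {B, D}, which is not all of the schema, so we must add further attributes.
{A, B, D, E}⁺: AE→G adds G; BDG→CH adds C, H; BCE→AFH adds F → {A, B, C, D, E, F, G, H}. Minimal: {B, D, E}⁺ = {B, D, E}; {A, D, E}⁺ = {A, D, E, G}; {A, B, E}⁺ = {A, B, E, G}; … — none reach the full schema.
{B, C, D, E}⁺: BCE→AFH adds A, F, H; AE→G adds G → {A, B, C, D, E, F, G, H}. Minimal: {C, D, E}⁺ = {C, D, E}; {B, D, E}⁺ = {B, D, E}; {B, C, E}⁺ = {A, B, C, E, F, G, H}; … — none reach the full schema.
{B, C, D, F}⁺: CF→E adds E; BCE→AFH adds A, H; AE→G adds G → {A, B, C, D, E, F, G, H}. Minimal: {C, D, F}⁺ = {C, D, E, F}; {B, D, F}⁺ = {B, D, F}; {B, C, F}⁺ = {A, B, C, E, F, G, H}; … — none reach the full schema.
{B, D, E, G}⁺: BDG→CH adds C, H; BCE→AFH adds A, F → {A, B, C, D, E, F, G, H}. Minimal: {D, E, G}⁺ = {D, E, G}; {B, E, G}⁺ = {B, E, G}; {B, D, G}⁺ = {B, C, D, G, H}; … — none reach the full schema.
{B, D, F, G}⁺: BDG→CH adds C, H; CF→E adds E; BCE→AFH adds A → {A, B, C, D, E, F, G, H}. Minimal: {D, F, G}⁺ = {D, F, G}; {B, F, G}⁺ = {B, F, G}; {B, D, G}⁺ = {B, C, D, G, H}; … — none reach the full schema.
Any other superkey contains one of these as a subset, so there are no further candidate keys.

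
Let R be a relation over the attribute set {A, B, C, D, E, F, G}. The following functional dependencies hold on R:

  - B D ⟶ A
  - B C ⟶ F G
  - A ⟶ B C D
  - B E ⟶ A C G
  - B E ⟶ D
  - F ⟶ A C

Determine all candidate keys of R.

Attribute E never appears on the right-hand side of any dependency, so E must belong to every candidate key.
{E}⁺ = {E}, which is not all of the schema, so we must add further attributes.
{A, E}⁺: A→BCD adds B, C, D; BE→ACG adds G; BC→FG adds F → {A, B, C, D, E, F, G}. Minimal: {E}⁺ = {E}; {A}⁺ = {A, B, C, D, F, G} — none reach the full schema.
{B, E}⁺: BE→ACG adds A, C, G; BE→D adds D; BC→FG adds F → {A, B, C, D, E, F, G}. Minimal: {E}⁺ = {E}; {B}⁺ = {B} — none reach the full schema.
{E, F}⁺: F→AC adds A, C; A→BCD adds B, D; BE→ACG adds G → {A, B, C, D, E, F, G}. Minimal: {F}⁺ = {A, B, C, D, F, G}; {E}⁺ = {E} — none reach the full schema.

AE, BE, EF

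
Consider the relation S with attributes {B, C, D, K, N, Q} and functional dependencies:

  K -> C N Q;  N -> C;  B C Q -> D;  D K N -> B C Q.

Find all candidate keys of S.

Attribute K never appears on the right-hand side of any dependency, so K must belong to every candidate key.
{K}⁺ = {C, K, N, Q}, which is not all of the schema, so we must add further attributes.
{B, K}⁺: K→CNQ adds C, N, Q; BCQ→D adds D → {B, C, D, K, N, Q}.
{D, K}⁺: K→CNQ adds C, N, Q; DKN→BCQ adds B → {B, C, D, K, N, Q}.

{B, K}, {D, K}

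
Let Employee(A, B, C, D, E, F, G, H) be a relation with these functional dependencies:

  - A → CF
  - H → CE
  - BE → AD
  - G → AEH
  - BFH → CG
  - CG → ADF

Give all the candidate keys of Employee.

{B, G}; {B, H}

Attribute B never appears on the right-hand side of any dependency, so B must belong to every candidate key.
{B}⁺ = {B}, which is not all of the schema, so we must add further attributes.
{B, G}⁺: G→AEH adds A, E, H; A→CF adds C, F; BE→AD adds D → {A, B, C, D, E, F, G, H}. Minimal: {G}⁺ = {A, C, D, E, F, G, H}; {B}⁺ = {B} — none reach the full schema.
{B, H}⁺: H→CE adds C, E; BE→AD adds A, D; A→CF adds F; BFH→CG adds G → {A, B, C, D, E, F, G, H}. Minimal: {H}⁺ = {C, E, H}; {B}⁺ = {B} — none reach the full schema.
Any other superkey contains one of these as a subset, so there are no further candidate keys.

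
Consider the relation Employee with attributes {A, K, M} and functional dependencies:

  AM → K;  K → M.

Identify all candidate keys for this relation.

Attribute A never appears on the right-hand side of any dependency, so A must belong to every candidate key.
{A}⁺ = {A}, which is not all of the schema, so we must add further attributes.
{A, K}⁺: K→M adds M → {A, K, M}.
{A, M}⁺: AM→K adds K → {A, K, M}.

{A, K}; {A, M}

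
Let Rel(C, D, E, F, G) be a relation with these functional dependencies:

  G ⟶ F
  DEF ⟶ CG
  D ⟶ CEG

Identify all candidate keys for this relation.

Attribute D never appears on the right-hand side of any dependency, so D must belong to every candidate key.
{D}⁺ = {C, D, E, F, G}, which is all of the schema, so {D} is the only candidate key.

D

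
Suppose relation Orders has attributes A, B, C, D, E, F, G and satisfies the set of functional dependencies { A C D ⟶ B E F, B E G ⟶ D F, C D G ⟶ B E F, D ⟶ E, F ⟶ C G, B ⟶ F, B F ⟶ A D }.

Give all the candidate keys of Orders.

{B}⁺: B→F adds F; BF→AD adds A, D; D→E adds E; F→CG adds C, G → {A, B, C, D, E, F, G}.
{D, F}⁺: D→E adds E; F→CG adds C, G; CDG→BEF adds B; BF→AD adds A → {A, B, C, D, E, F, G}.
{A, C, D}⁺: ACD→BEF adds B, E, F; F→CG adds G → {A, B, C, D, E, F, G}.
{C, D, G}⁺: CDG→BEF adds B, E, F; BF→AD adds A → {A, B, C, D, E, F, G}.

{B}, {D, F}, {A, C, D}, {C, D, G}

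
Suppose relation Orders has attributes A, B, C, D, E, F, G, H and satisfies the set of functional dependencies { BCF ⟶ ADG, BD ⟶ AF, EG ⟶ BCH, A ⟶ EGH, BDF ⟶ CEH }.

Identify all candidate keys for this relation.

{A, D}; {A, F}; {B, D}; {B, C, F}; {D, E, G}; {E, F, G}

{A, D}⁺: A→EGH adds E, G, H; EG→BCH adds B, C; BD→AF adds F → {A, B, C, D, E, F, G, H}. Minimal: {D}⁺ = {D}; {A}⁺ = {A, B, C, E, G, H} — none reach the full schema.
{A, F}⁺: A→EGH adds E, G, H; EG→BCH adds B, C; BCF→ADG adds D → {A, B, C, D, E, F, G, H}. Minimal: {F}⁺ = {F}; {A}⁺ = {A, B, C, E, G, H} — none reach the full schema.
{B, D}⁺: BD→AF adds A, F; A→EGH adds E, G, H; BDF→CEH adds C → {A, B, C, D, E, F, G, H}. Minimal: {D}⁺ = {D}; {B}⁺ = {B} — none reach the full schema.
{B, C, F}⁺: BCF→ADG adds A, D, G; A→EGH adds E, H → {A, B, C, D, E, F, G, H}. Minimal: {C, F}⁺ = {C, F}; {B, F}⁺ = {B, F}; {B, C}⁺ = {B, C} — none reach the full schema.
{D, E, G}⁺: EG→BCH adds B, C, H; BD→AF adds A, F → {A, B, C, D, E, F, G, H}. Minimal: {E, G}⁺ = {B, C, E, G, H}; {D, G}⁺ = {D, G}; {D, E}⁺ = {D, E} — none reach the full schema.
{E, F, G}⁺: EG→BCH adds B, C, H; BCF→ADG adds A, D → {A, B, C, D, E, F, G, H}. Minimal: {F, G}⁺ = {F, G}; {E, G}⁺ = {B, C, E, G, H}; {E, F}⁺ = {E, F} — none reach the full schema.
Any other superkey contains one of these as a subset, so there are no further candidate keys.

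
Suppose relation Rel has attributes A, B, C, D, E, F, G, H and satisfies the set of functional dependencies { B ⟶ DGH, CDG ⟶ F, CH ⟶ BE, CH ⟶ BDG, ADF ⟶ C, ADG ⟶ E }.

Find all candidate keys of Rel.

{A, B, C}; {A, B, F}; {A, C, H}; {A, D, F, H}

Attribute A never appears on the right-hand side of any dependency, so A must belong to every candidate key.
{A}⁺ = {A}, which is not all of the schema, so we must add further attributes.
{A, B, C}⁺: B→DGH adds D, G, H; CDG→F adds F; CH→BE adds E → {A, B, C, D, E, F, G, H}. Minimal: {B, C}⁺ = {B, C, D, E, F, G, H}; {A, C}⁺ = {A, C}; {A, B}⁺ = {A, B, D, E, G, H} — none reach the full schema.
{A, B, F}⁺: B→DGH adds D, G, H; ADF→C adds C; ADG→E adds E → {A, B, C, D, E, F, G, H}. Minimal: {B, F}⁺ = {B, D, F, G, H}; {A, F}⁺ = {A, F}; {A, B}⁺ = {A, B, D, E, G, H} — none reach the full schema.
{A, C, H}⁺: CH→BE adds B, E; CH→BDG adds D, G; CDG→F adds F → {A, B, C, D, E, F, G, H}. Minimal: {C, H}⁺ = {B, C, D, E, F, G, H}; {A, H}⁺ = {A, H}; {A, C}⁺ = {A, C} — none reach the full schema.
{A, D, F, H}⁺: ADF→C adds C; CH→BE adds B, E; CH→BDG adds G → {A, B, C, D, E, F, G, H}. Minimal: {D, F, H}⁺ = {D, F, H}; {A, F, H}⁺ = {A, F, H}; {A, D, H}⁺ = {A, D, H}; … — none reach the full schema.
Any other superkey contains one of these as a subset, so there are no further candidate keys.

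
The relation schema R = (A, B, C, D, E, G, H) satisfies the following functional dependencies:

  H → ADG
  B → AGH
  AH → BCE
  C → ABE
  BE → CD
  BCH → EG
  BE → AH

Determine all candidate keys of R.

{B}; {C}; {H}

{B}⁺: B→AGH adds A, G, H; AH→BCE adds C, E; BE→CD adds D → {A, B, C, D, E, G, H}.
{C}⁺: C→ABE adds A, B, E; BE→CD adds D; BE→AH adds H; H→ADG adds G → {A, B, C, D, E, G, H}.
{H}⁺: H→ADG adds A, D, G; AH→BCE adds B, C, E → {A, B, C, D, E, G, H}.
Any other superkey contains one of these as a subset, so there are no further candidate keys.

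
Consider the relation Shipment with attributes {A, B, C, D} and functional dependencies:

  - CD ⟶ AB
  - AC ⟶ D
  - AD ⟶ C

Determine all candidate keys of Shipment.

(A, C); (A, D); (C, D)

{A, C}⁺: AC→D adds D; CD→AB adds B → {A, B, C, D}. Minimal: {C}⁺ = {C}; {A}⁺ = {A} — none reach the full schema.
{A, D}⁺: AD→C adds C; CD→AB adds B → {A, B, C, D}. Minimal: {D}⁺ = {D}; {A}⁺ = {A} — none reach the full schema.
{C, D}⁺: CD→AB adds A, B → {A, B, C, D}. Minimal: {D}⁺ = {D}; {C}⁺ = {C} — none reach the full schema.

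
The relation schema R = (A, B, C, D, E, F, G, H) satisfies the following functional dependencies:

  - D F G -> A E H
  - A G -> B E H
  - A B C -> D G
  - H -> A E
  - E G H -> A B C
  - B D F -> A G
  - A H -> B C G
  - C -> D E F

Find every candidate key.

{H}, {A, G}, {B, C}, {C, G}, {B, D, F}, {D, F, G}

{H}⁺: H→AE adds A, E; AH→BCG adds B, C, G; C→DEF adds D, F → {A, B, C, D, E, F, G, H}.
{A, G}⁺: AG→BEH adds B, E, H; EGH→ABC adds C; C→DEF adds D, F → {A, B, C, D, E, F, G, H}.
{B, C}⁺: C→DEF adds D, E, F; BDF→AG adds A, G; DFG→AEH adds H → {A, B, C, D, E, F, G, H}.
{C, G}⁺: C→DEF adds D, E, F; DFG→AEH adds A, H; AG→BEH adds B → {A, B, C, D, E, F, G, H}.
{B, D, F}⁺: BDF→AG adds A, G; DFG→AEH adds E, H; EGH→ABC adds C → {A, B, C, D, E, F, G, H}.
{D, F, G}⁺: DFG→AEH adds A, E, H; AG→BEH adds B; EGH→ABC adds C → {A, B, C, D, E, F, G, H}.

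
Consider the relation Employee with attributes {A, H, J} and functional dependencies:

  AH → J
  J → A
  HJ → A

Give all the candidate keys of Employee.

Attribute H never appears on the right-hand side of any dependency, so H must belong to every candidate key.
{H}⁺ = {H}, which is not all of the schema, so we must add further attributes.
{A, H}⁺: AH→J adds J → {A, H, J}. Minimal: {H}⁺ = {H}; {A}⁺ = {A} — none reach the full schema.
{H, J}⁺: J→A adds A → {A, H, J}. Minimal: {J}⁺ = {A, J}; {H}⁺ = {H} — none reach the full schema.
Any other superkey contains one of these as a subset, so there are no further candidate keys.

AH; HJ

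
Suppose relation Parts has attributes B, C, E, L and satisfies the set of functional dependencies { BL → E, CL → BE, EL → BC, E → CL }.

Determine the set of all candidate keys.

{E}⁺: E→CL adds C, L; CL→BE adds B → {B, C, E, L}.
{B, L}⁺: BL→E adds E; EL→BC adds C → {B, C, E, L}. Minimal: {L}⁺ = {L}; {B}⁺ = {B} — none reach the full schema.
{C, L}⁺: CL→BE adds B, E → {B, C, E, L}. Minimal: {L}⁺ = {L}; {C}⁺ = {C} — none reach the full schema.

{E}, {B, L}, {C, L}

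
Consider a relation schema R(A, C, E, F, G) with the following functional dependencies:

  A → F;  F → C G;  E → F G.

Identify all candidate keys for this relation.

Attributes A, E never appear on any right-hand side, so every candidate key must contain {A, E}.
{A, E}⁺ = {A, C, E, F, G}, which is all of the schema, so {A, E} is the only candidate key.

{A, E}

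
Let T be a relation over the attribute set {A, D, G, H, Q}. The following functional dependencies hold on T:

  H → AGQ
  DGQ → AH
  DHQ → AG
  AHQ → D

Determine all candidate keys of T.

{H}⁺: H→AGQ adds A, G, Q; AHQ→D adds D → {A, D, G, H, Q}.
{D, G, Q}⁺: DGQ→AH adds A, H → {A, D, G, H, Q}. Minimal: {G, Q}⁺ = {G, Q}; {D, Q}⁺ = {D, Q}; {D, G}⁺ = {D, G} — none reach the full schema.
Any other superkey contains one of these as a subset, so there are no further candidate keys.

(H), (D, G, Q)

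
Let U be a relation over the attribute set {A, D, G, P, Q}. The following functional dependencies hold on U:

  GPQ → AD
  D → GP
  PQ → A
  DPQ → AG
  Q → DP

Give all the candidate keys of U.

Q

Attribute Q never appears on the right-hand side of any dependency, so Q must belong to every candidate key.
{Q}⁺ = {A, D, G, P, Q}, which is all of the schema, so {Q} is the only candidate key.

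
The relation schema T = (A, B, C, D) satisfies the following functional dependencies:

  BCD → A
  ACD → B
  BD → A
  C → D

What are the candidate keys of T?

Attribute C never appears on the right-hand side of any dependency, so C must belong to every candidate key.
{C}⁺ = {C, D}, which is not all of the schema, so we must add further attributes.
{A, C}⁺: C→D adds D; ACD→B adds B → {A, B, C, D}. Minimal: {C}⁺ = {C, D}; {A}⁺ = {A} — none reach the full schema.
{B, C}⁺: C→D adds D; BCD→A adds A → {A, B, C, D}. Minimal: {C}⁺ = {C, D}; {B}⁺ = {B} — none reach the full schema.

(A, C), (B, C)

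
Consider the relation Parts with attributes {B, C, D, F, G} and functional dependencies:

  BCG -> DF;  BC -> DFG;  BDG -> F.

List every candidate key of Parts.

{B, C}⁺: BC→DFG adds D, F, G → {B, C, D, F, G}. Minimal: {C}⁺ = {C}; {B}⁺ = {B} — none reach the full schema.

{B, C}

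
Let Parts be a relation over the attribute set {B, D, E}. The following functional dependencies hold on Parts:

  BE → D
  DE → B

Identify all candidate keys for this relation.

Attribute E never appears on the right-hand side of any dependency, so E must belong to every candidate key.
{E}⁺ = {E}, which is not all of the schema, so we must add further attributes.
{B, E}⁺: BE→D adds D → {B, D, E}.
{D, E}⁺: DE→B adds B → {B, D, E}.
Any other superkey contains one of these as a subset, so there are no further candidate keys.

BE, DE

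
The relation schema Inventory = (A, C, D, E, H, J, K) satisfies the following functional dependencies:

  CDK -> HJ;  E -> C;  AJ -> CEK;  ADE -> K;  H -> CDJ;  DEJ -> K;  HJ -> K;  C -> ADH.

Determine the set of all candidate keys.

{C}⁺: C→ADH adds A, D, H; H→CDJ adds J; HJ→K adds K; AJ→CEK adds E → {A, C, D, E, H, J, K}.
{E}⁺: E→C adds C; C→ADH adds A, D, H; ADE→K adds K; H→CDJ adds J → {A, C, D, E, H, J, K}.
{H}⁺: H→CDJ adds C, D, J; HJ→K adds K; C→ADH adds A; AJ→CEK adds E → {A, C, D, E, H, J, K}.
{A, J}⁺: AJ→CEK adds C, E, K; C→ADH adds D, H → {A, C, D, E, H, J, K}. Minimal: {J}⁺ = {J}; {A}⁺ = {A} — none reach the full schema.
Any other superkey contains one of these as a subset, so there are no further candidate keys.

(C), (E), (H), (A, J)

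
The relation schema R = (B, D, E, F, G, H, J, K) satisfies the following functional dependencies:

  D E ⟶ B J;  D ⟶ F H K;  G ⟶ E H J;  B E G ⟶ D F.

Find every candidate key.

(B, G), (D, G)

{B, G}⁺: G→EHJ adds E, H, J; BEG→DF adds D, F; D→FHK adds K → {B, D, E, F, G, H, J, K}. Minimal: {G}⁺ = {E, G, H, J}; {B}⁺ = {B} — none reach the full schema.
{D, G}⁺: D→FHK adds F, H, K; G→EHJ adds E, J; DE→BJ adds B → {B, D, E, F, G, H, J, K}. Minimal: {G}⁺ = {E, G, H, J}; {D}⁺ = {D, F, H, K} — none reach the full schema.
Any other superkey contains one of these as a subset, so there are no further candidate keys.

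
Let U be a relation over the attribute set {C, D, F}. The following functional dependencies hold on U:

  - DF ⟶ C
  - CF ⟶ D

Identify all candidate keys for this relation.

{C, F}, {D, F}

Attribute F never appears on the right-hand side of any dependency, so F must belong to every candidate key.
{F}⁺ = {F}, which is not all of the schema, so we must add further attributes.
{C, F}⁺: CF→D adds D → {C, D, F}.
{D, F}⁺: DF→C adds C → {C, D, F}.
Any other superkey contains one of these as a subset, so there are no further candidate keys.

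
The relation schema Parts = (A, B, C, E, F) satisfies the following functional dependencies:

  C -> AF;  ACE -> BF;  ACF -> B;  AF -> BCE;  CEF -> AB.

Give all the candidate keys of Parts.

{C}; {A, F}

{C}⁺: C→AF adds A, F; ACF→B adds B; AF→BCE adds E → {A, B, C, E, F}.
{A, F}⁺: AF→BCE adds B, C, E → {A, B, C, E, F}.
Any other superkey contains one of these as a subset, so there are no further candidate keys.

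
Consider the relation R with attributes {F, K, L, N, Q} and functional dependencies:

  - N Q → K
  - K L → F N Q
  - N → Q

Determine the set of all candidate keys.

KL, LN

Attribute L never appears on the right-hand side of any dependency, so L must belong to every candidate key.
{L}⁺ = {L}, which is not all of the schema, so we must add further attributes.
{K, L}⁺: KL→FNQ adds F, N, Q → {F, K, L, N, Q}.
{L, N}⁺: N→Q adds Q; NQ→K adds K; KL→FNQ adds F → {F, K, L, N, Q}.
Any other superkey contains one of these as a subset, so there are no further candidate keys.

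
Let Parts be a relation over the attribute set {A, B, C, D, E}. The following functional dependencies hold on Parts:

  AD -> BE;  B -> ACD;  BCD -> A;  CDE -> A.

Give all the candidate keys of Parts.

{B}⁺: B→ACD adds A, C, D; AD→BE adds E → {A, B, C, D, E}.
{A, D}⁺: AD→BE adds B, E; B→ACD adds C → {A, B, C, D, E}. Minimal: {D}⁺ = {D}; {A}⁺ = {A} — none reach the full schema.
{C, D, E}⁺: CDE→A adds A; AD→BE adds B → {A, B, C, D, E}. Minimal: {D, E}⁺ = {D, E}; {C, E}⁺ = {C, E}; {C, D}⁺ = {C, D} — none reach the full schema.
Any other superkey contains one of these as a subset, so there are no further candidate keys.

{B}, {A, D}, {C, D, E}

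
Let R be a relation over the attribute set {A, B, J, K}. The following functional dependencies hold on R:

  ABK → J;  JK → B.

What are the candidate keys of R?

{A, B, K}; {A, J, K}

{A, B, K}⁺: ABK→J adds J → {A, B, J, K}.
{A, J, K}⁺: JK→B adds B → {A, B, J, K}.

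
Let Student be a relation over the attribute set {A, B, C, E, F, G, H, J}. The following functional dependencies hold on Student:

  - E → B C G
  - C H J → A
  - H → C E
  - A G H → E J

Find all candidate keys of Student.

(A, F, H), (F, H, J)

Attributes F, H never appear on any right-hand side, so every candidate key must contain {F, H}.
{F, H}⁺ = {B, C, E, F, G, H}, which is not all of the schema, so we must add further attributes.
{A, F, H}⁺: H→CE adds C, E; E→BCG adds B, G; AGH→EJ adds J → {A, B, C, E, F, G, H, J}.
{F, H, J}⁺: H→CE adds C, E; E→BCG adds B, G; CHJ→A adds A → {A, B, C, E, F, G, H, J}.
Any other superkey contains one of these as a subset, so there are no further candidate keys.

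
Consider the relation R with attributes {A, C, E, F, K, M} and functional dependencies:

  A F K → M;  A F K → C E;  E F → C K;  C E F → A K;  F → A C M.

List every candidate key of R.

Attribute F never appears on the right-hand side of any dependency, so F must belong to every candidate key.
{F}⁺ = {A, C, F, M}, which is not all of the schema, so we must add further attributes.
{E, F}⁺: EF→CK adds C, K; CEF→AK adds A; F→ACM adds M → {A, C, E, F, K, M}. Minimal: {F}⁺ = {A, C, F, M}; {E}⁺ = {E} — none reach the full schema.
{F, K}⁺: F→ACM adds A, C, M; AFK→CE adds E → {A, C, E, F, K, M}. Minimal: {K}⁺ = {K}; {F}⁺ = {A, C, F, M} — none reach the full schema.

{E, F}, {F, K}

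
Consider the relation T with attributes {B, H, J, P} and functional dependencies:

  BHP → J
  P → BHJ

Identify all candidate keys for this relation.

Attribute P never appears on the right-hand side of any dependency, so P must belong to every candidate key.
{P}⁺ = {B, H, J, P}, which is all of the schema, so {P} is the only candidate key.

{P}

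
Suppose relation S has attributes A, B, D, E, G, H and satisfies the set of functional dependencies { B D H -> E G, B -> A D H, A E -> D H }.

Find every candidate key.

Attribute B never appears on the right-hand side of any dependency, so B must belong to every candidate key.
{B}⁺ = {A, B, D, E, G, H}, which is all of the schema, so {B} is the only candidate key.

B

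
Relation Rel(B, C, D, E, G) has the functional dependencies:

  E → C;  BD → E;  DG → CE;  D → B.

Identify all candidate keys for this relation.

DG

Attributes D, G never appear on any right-hand side, so every candidate key must contain {D, G}.
{D, G}⁺ = {B, C, D, E, G}, which is all of the schema, so {D, G} is the only candidate key.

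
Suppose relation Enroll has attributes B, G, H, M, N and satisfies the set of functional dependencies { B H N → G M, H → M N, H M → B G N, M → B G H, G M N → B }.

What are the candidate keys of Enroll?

(H), (M)

{H}⁺: H→MN adds M, N; HM→BGN adds B, G → {B, G, H, M, N}.
{M}⁺: M→BGH adds B, G, H; H→MN adds N → {B, G, H, M, N}.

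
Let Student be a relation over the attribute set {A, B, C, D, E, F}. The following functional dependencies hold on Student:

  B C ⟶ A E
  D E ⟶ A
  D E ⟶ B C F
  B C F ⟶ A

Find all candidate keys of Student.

{D, E}; {B, C, D}

Attribute D never appears on the right-hand side of any dependency, so D must belong to every candidate key.
{D}⁺ = {D}, which is not all of the schema, so we must add further attributes.
{D, E}⁺: DE→A adds A; DE→BCF adds B, C, F → {A, B, C, D, E, F}. Minimal: {E}⁺ = {E}; {D}⁺ = {D} — none reach the full schema.
{B, C, D}⁺: BC→AE adds A, E; DE→BCF adds F → {A, B, C, D, E, F}. Minimal: {C, D}⁺ = {C, D}; {B, D}⁺ = {B, D}; {B, C}⁺ = {A, B, C, E} — none reach the full schema.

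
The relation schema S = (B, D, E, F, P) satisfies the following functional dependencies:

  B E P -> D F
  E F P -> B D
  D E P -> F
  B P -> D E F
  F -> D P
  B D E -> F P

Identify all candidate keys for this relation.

{B, F}⁺: F→DP adds D, P; BP→DEF adds E → {B, D, E, F, P}. Minimal: {F}⁺ = {D, F, P}; {B}⁺ = {B} — none reach the full schema.
{B, P}⁺: BP→DEF adds D, E, F → {B, D, E, F, P}. Minimal: {P}⁺ = {P}; {B}⁺ = {B} — none reach the full schema.
{E, F}⁺: F→DP adds D, P; EFP→BD adds B → {B, D, E, F, P}. Minimal: {F}⁺ = {D, F, P}; {E}⁺ = {E} — none reach the full schema.
{B, D, E}⁺: BDE→FP adds F, P → {B, D, E, F, P}. Minimal: {D, E}⁺ = {D, E}; {B, E}⁺ = {B, E}; {B, D}⁺ = {B, D} — none reach the full schema.
{D, E, P}⁺: DEP→F adds F; EFP→BD adds B → {B, D, E, F, P}. Minimal: {E, P}⁺ = {E, P}; {D, P}⁺ = {D, P}; {D, E}⁺ = {D, E} — none reach the full schema.

{B, F}; {B, P}; {E, F}; {B, D, E}; {D, E, P}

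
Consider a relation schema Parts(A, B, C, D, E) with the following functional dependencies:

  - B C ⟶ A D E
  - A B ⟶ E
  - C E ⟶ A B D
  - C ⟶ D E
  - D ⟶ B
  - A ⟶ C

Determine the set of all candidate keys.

{A}⁺: A→C adds C; C→DE adds D, E; D→B adds B → {A, B, C, D, E}.
{C}⁺: C→DE adds D, E; D→B adds B; BC→ADE adds A → {A, B, C, D, E}.
Any other superkey contains one of these as a subset, so there are no further candidate keys.

(A), (C)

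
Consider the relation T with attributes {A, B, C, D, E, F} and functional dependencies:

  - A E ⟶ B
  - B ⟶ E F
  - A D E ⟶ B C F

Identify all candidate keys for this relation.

{A, B, D}, {A, D, E}

{A, B, D}⁺: B→EF adds E, F; ADE→BCF adds C → {A, B, C, D, E, F}. Minimal: {B, D}⁺ = {B, D, E, F}; {A, D}⁺ = {A, D}; {A, B}⁺ = {A, B, E, F} — none reach the full schema.
{A, D, E}⁺: AE→B adds B; B→EF adds F; ADE→BCF adds C → {A, B, C, D, E, F}. Minimal: {D, E}⁺ = {D, E}; {A, E}⁺ = {A, B, E, F}; {A, D}⁺ = {A, D} — none reach the full schema.
Any other superkey contains one of these as a subset, so there are no further candidate keys.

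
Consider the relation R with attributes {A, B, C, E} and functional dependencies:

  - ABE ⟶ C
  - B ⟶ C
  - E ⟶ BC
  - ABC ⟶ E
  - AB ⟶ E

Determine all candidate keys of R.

(A, B); (A, E)

{A, B}⁺: B→C adds C; ABC→E adds E → {A, B, C, E}. Minimal: {B}⁺ = {B, C}; {A}⁺ = {A} — none reach the full schema.
{A, E}⁺: E→BC adds B, C → {A, B, C, E}. Minimal: {E}⁺ = {B, C, E}; {A}⁺ = {A} — none reach the full schema.
Any other superkey contains one of these as a subset, so there are no further candidate keys.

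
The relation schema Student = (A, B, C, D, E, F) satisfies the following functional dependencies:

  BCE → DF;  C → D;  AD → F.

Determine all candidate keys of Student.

Attributes A, B, C, E never appear on any right-hand side, so every candidate key must contain {A, B, C, E}.
{A, B, C, E}⁺ = {A, B, C, D, E, F}, which is all of the schema, so {A, B, C, E} is the only candidate key.

{A, B, C, E}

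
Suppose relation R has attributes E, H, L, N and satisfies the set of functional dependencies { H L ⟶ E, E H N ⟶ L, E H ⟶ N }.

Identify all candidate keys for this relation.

(E, H); (H, L)

Attribute H never appears on the right-hand side of any dependency, so H must belong to every candidate key.
{H}⁺ = {H}, which is not all of the schema, so we must add further attributes.
{E, H}⁺: EH→N adds N; EHN→L adds L → {E, H, L, N}. Minimal: {H}⁺ = {H}; {E}⁺ = {E} — none reach the full schema.
{H, L}⁺: HL→E adds E; EH→N adds N → {E, H, L, N}. Minimal: {L}⁺ = {L}; {H}⁺ = {H} — none reach the full schema.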